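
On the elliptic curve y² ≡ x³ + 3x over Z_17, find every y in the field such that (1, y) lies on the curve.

x³ + 3x + 0 = 4 ≡ 4 (mod 17).
Square roots of 4 mod 17: 2 and 15 (since 2² = 4 ≡ 4).

2, 15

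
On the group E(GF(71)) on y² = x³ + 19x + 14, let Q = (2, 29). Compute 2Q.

tangent at (2, 29): λ = (3·2² + 19)/(2·29) ≡ 31/58. 58⁻¹ ≡ 60 (mod 71), so λ ≡ 31·60 ≡ 14.
  x = λ² - 2 - 2 = 196 - 4 ≡ 50; y = λ·(2 - 50) - 29 ≡ 9. → (50, 9)

(50, 9)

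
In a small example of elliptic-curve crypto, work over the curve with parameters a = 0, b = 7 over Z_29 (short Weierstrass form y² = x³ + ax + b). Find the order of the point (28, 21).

10

2P: tangent at (28, 21): λ = (3·28² + 0)/(2·21) ≡ 3/13. 13⁻¹ ≡ 9 (mod 29) since 13·9 = 117 ≡ 1, so λ ≡ 3·9 ≡ 27.
  x = λ² - 28 - 28 = 729 - 56 ≡ 6; y = λ·(28 - 6) - 21 ≡ 22. → (6, 22)
3P: (6, 22) + (28, 21). λ = (21 - 22)/(28 - 6) ≡ 28/22 mod 29. 22⁻¹ ≡ 4 (mod 29) since 22·4 = 88 ≡ 1, so λ ≡ 25.
  x = λ² - 6 - 28 = 625 - 34 ≡ 11; y = λ·(6 - 11) - 22 ≡ 27. → (11, 27)
4P: (11, 27) + (28, 21). λ = (21 - 27)/(28 - 11) ≡ 23/17 mod 29. 17⁻¹ ≡ 12 (mod 29), so λ ≡ 15.
  x = λ² - 11 - 28 = 225 - 39 ≡ 12; y = λ·(11 - 12) - 27 ≡ 16. → (12, 16)
5P: (12, 16) + (28, 21). λ = (21 - 16)/(28 - 12) ≡ 5/16 mod 29. 16⁻¹ ≡ 20 (mod 29), so λ ≡ 13.
  x = λ² - 12 - 28 = 169 - 40 ≡ 13; y = λ·(12 - 13) - 16 ≡ 0. → (13, 0)
6P: (13, 0) + (28, 21). λ = (21 - 0)/(28 - 13) ≡ 21/15 mod 29. 15⁻¹ ≡ 2 (mod 29), so λ ≡ 13.
  x = λ² - 13 - 28 = 169 - 41 ≡ 12; y = λ·(13 - 12) - 0 ≡ 13. → (12, 13)
7P: (12, 13) + (28, 21). λ = (21 - 13)/(28 - 12) ≡ 8/16 mod 29. 16⁻¹ ≡ 20 (mod 29), so λ ≡ 15.
  x = λ² - 12 - 28 = 225 - 40 ≡ 11; y = λ·(12 - 11) - 13 ≡ 2. → (11, 2)
8P: (11, 2) + (28, 21). λ = (21 - 2)/(28 - 11) ≡ 19/17 mod 29. 17⁻¹ ≡ 12 (mod 29) since 17·12 = 204 ≡ 1, so λ ≡ 25.
  x = λ² - 11 - 28 = 625 - 39 ≡ 6; y = λ·(11 - 6) - 2 ≡ 7. → (6, 7)
9P: (6, 7) + (28, 21). λ = (21 - 7)/(28 - 6) ≡ 14/22 mod 29. 22⁻¹ ≡ 4 (mod 29), so λ ≡ 27.
  x = λ² - 6 - 28 = 729 - 34 ≡ 28; y = λ·(6 - 28) - 7 ≡ 8. → (28, 8)
10P: (28, 8) + (28, 21): same x and y₁ ≡ -y₂, so the sum is O.
10P = O, so the order is 10.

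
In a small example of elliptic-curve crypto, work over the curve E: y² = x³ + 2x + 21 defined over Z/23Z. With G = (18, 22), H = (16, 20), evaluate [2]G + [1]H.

(5, 15)

First 2G:
Repeated addition: build up to 2G.
2G: tangent at (18, 22): λ = (3·18² + 2)/(2·22) ≡ 8/21. 21⁻¹ ≡ 11 (mod 23), so λ ≡ 8·11 ≡ 19.
  x = λ² - 18 - 18 = 361 - 36 ≡ 3; y = λ·(18 - 3) - 22 ≡ 10. → (3, 10)
2G = (3, 10).
Finally 2G + H:
(3, 10) + (16, 20). λ = (20 - 10)/(16 - 3) ≡ 10/13 mod 23. 13⁻¹ ≡ 16 (mod 23), so λ ≡ 22.
  x = λ² - 3 - 16 = 484 - 19 ≡ 5; y = λ·(3 - 5) - 10 ≡ 15. → (5, 15)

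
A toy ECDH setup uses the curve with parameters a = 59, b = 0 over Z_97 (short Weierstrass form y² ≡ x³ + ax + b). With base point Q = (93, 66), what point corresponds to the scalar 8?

(70, 89)

Double-and-add on 8 = (1000)₂. Start with Q = (93, 66) for the leading 1-bit.
double: tangent at (93, 66): λ = (3·93² + 59)/(2·66) ≡ 10/35. 35⁻¹ ≡ 61 (mod 97), so λ ≡ 10·61 ≡ 28.
  x = λ² - 93 - 93 = 784 - 186 ≡ 16; y = λ·(93 - 16) - 66 ≡ 53. → (16, 53)
double: tangent at (16, 53): λ = (3·16² + 59)/(2·53) ≡ 51/9. 9⁻¹ ≡ 54 (mod 97), so λ ≡ 51·54 ≡ 38.
  x = λ² - 16 - 16 = 1444 - 32 ≡ 54; y = λ·(16 - 54) - 53 ≡ 55. → (54, 55)
double: tangent at (54, 55): λ = (3·54² + 59)/(2·55) ≡ 77/13. 13⁻¹ ≡ 15 (mod 97) since 13·15 = 195 ≡ 1, so λ ≡ 77·15 ≡ 88.
  x = λ² - 54 - 54 = 7744 - 108 ≡ 70; y = λ·(54 - 70) - 55 ≡ 89. → (70, 89)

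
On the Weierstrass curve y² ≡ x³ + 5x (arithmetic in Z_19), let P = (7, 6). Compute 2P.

tangent at (7, 6): λ = (3·7² + 5)/(2·6) ≡ 0/12. 12⁻¹ ≡ 8 (mod 19), so λ ≡ 0·8 ≡ 0.
  x = λ² - 7 - 7 = 0 - 14 ≡ 5; y = λ·(7 - 5) - 6 ≡ 13. → (5, 13)

(5, 13)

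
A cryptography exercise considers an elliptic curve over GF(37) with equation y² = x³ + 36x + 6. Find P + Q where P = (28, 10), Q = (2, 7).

(19, 1)

(28, 10) + (2, 7). λ = (7 - 10)/(2 - 28) ≡ 34/11 mod 37. 11⁻¹ ≡ 27 (mod 37), so λ ≡ 30.
  x = λ² - 28 - 2 = 900 - 30 ≡ 19; y = λ·(28 - 19) - 10 ≡ 1. → (19, 1)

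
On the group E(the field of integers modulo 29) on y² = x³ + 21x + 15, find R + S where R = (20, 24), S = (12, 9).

(20, 24) + (12, 9). λ = (9 - 24)/(12 - 20) ≡ 14/21 mod 29. 21⁻¹ ≡ 18 (mod 29) since 21·18 = 378 ≡ 1, so λ ≡ 20.
  x = λ² - 20 - 12 = 400 - 32 ≡ 20; y = λ·(20 - 20) - 24 ≡ 5. → (20, 5)

(20, 5)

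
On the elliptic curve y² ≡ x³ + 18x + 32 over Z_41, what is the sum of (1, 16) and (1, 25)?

O

The two points share x = 1 and their y-coordinates satisfy 16 + 25 ≡ 0 (mod 41), so they are inverses. Their sum is ∞.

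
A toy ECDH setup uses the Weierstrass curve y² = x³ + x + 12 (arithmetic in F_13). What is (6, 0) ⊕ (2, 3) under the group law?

(8, 8)

(6, 0) + (2, 3). λ = (3 - 0)/(2 - 6) ≡ 3/9 mod 13. 9⁻¹ ≡ 3 (mod 13), so λ ≡ 9.
  x = λ² - 6 - 2 = 81 - 8 ≡ 8; y = λ·(6 - 8) - 0 ≡ 8. → (8, 8)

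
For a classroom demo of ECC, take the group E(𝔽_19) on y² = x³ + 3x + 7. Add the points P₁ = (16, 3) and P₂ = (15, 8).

(13, 1)

(16, 3) + (15, 8). λ = (8 - 3)/(15 - 16) ≡ 5/18 mod 19. 18⁻¹ ≡ 18 (mod 19), so λ ≡ 14.
  x = λ² - 16 - 15 = 196 - 31 ≡ 13; y = λ·(16 - 13) - 3 ≡ 1. → (13, 1)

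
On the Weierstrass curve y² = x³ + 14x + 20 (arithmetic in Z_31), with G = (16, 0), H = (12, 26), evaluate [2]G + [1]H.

(12, 26)

First 2G:
Repeated addition: build up to 2G.
2G: (16, 0) + (16, 0): same x and y₁ ≡ -y₂, so the sum is ∞.
2G = ∞.
Finally 2G + H:
∞ + (12, 26) = (12, 26) (identity).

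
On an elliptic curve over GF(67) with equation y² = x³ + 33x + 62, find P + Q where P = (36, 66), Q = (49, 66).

(49, 1)

(36, 66) + (49, 66). λ = (66 - 66)/(49 - 36) ≡ 0/13 mod 67. 13⁻¹ ≡ 31 (mod 67), so λ ≡ 0.
  x = λ² - 36 - 49 = 0 - 85 ≡ 49; y = λ·(36 - 49) - 66 ≡ 1. → (49, 1)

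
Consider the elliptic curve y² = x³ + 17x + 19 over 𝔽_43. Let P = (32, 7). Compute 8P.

(30, 3)

Repeated addition: build up to 8P.
2P: tangent at (32, 7): λ = (3·32² + 17)/(2·7) ≡ 36/14. 14⁻¹ ≡ 40 (mod 43) since 14·40 = 560 ≡ 1, so λ ≡ 36·40 ≡ 21.
  x = λ² - 32 - 32 = 441 - 64 ≡ 33; y = λ·(32 - 33) - 7 ≡ 15. → (33, 15)
3P: (33, 15) + (32, 7). λ = (7 - 15)/(32 - 33) ≡ 35/42 mod 43. 42⁻¹ ≡ 42 (mod 43) since 42·42 = 1764 ≡ 1, so λ ≡ 8.
  x = λ² - 33 - 32 = 64 - 65 ≡ 42; y = λ·(33 - 42) - 15 ≡ 42. → (42, 42)
4P: (42, 42) + (32, 7). λ = (7 - 42)/(32 - 42) ≡ 8/33 mod 43. 33⁻¹ ≡ 30 (mod 43), so λ ≡ 25.
  x = λ² - 42 - 32 = 625 - 74 ≡ 35; y = λ·(42 - 35) - 42 ≡ 4. → (35, 4)
5P: (35, 4) + (32, 7). λ = (7 - 4)/(32 - 35) ≡ 3/40 mod 43. 40⁻¹ ≡ 14 (mod 43), so λ ≡ 42.
  x = λ² - 35 - 32 = 1764 - 67 ≡ 20; y = λ·(35 - 20) - 4 ≡ 24. → (20, 24)
6P: (20, 24) + (32, 7). λ = (7 - 24)/(32 - 20) ≡ 26/12 mod 43. 12⁻¹ ≡ 18 (mod 43), so λ ≡ 38.
  x = λ² - 20 - 32 = 1444 - 52 ≡ 16; y = λ·(20 - 16) - 24 ≡ 42. → (16, 42)
7P: (16, 42) + (32, 7). λ = (7 - 42)/(32 - 16) ≡ 8/16 mod 43. 16⁻¹ ≡ 35 (mod 43), so λ ≡ 22.
  x = λ² - 16 - 32 = 484 - 48 ≡ 6; y = λ·(16 - 6) - 42 ≡ 6. → (6, 6)
8P: (6, 6) + (32, 7). λ = (7 - 6)/(32 - 6) ≡ 1/26 mod 43. 26⁻¹ ≡ 5 (mod 43), so λ ≡ 5.
  x = λ² - 6 - 32 = 25 - 38 ≡ 30; y = λ·(6 - 30) - 6 ≡ 3. → (30, 3)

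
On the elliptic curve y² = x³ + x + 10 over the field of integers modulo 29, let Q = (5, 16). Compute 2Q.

tangent at (5, 16): λ = (3·5² + 1)/(2·16) ≡ 18/3. 3⁻¹ ≡ 10 (mod 29), so λ ≡ 18·10 ≡ 6.
  x = λ² - 5 - 5 = 36 - 10 ≡ 26; y = λ·(5 - 26) - 16 ≡ 3. → (26, 3)

(26, 3)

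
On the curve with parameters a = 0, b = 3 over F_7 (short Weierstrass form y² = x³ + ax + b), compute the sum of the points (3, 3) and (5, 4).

(1, 5)

(3, 3) + (5, 4). λ = (4 - 3)/(5 - 3) ≡ 1/2 mod 7. 2⁻¹ ≡ 4 (mod 7) since 2·4 = 8 ≡ 1, so λ ≡ 4.
  x = λ² - 3 - 5 = 16 - 8 ≡ 1; y = λ·(3 - 1) - 3 ≡ 5. → (1, 5)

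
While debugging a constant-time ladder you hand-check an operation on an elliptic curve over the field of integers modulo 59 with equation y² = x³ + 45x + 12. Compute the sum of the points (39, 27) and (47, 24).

(39, 27) + (47, 24). λ = (24 - 27)/(47 - 39) ≡ 56/8 mod 59. 8⁻¹ ≡ 37 (mod 59), so λ ≡ 7.
  x = λ² - 39 - 47 = 49 - 86 ≡ 22; y = λ·(39 - 22) - 27 ≡ 33. → (22, 33)

(22, 33)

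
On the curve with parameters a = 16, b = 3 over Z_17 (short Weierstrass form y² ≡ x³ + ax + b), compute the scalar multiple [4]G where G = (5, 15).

(5, 15)

Double-and-add on 4 = (100)₂. Start with G = (5, 15) for the leading 1-bit.
double: tangent at (5, 15): λ = (3·5² + 16)/(2·15) ≡ 6/13. 13⁻¹ ≡ 4 (mod 17), so λ ≡ 6·4 ≡ 7.
  x = λ² - 5 - 5 = 49 - 10 ≡ 5; y = λ·(5 - 5) - 15 ≡ 2. → (5, 2)
double: tangent at (5, 2): λ = (3·5² + 16)/(2·2) ≡ 6/4. 4⁻¹ ≡ 13 (mod 17) since 4·13 = 52 ≡ 1, so λ ≡ 6·13 ≡ 10.
  x = λ² - 5 - 5 = 100 - 10 ≡ 5; y = λ·(5 - 5) - 2 ≡ 15. → (5, 15)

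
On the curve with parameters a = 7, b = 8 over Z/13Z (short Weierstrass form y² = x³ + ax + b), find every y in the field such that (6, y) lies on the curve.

x³ + 7x + 8 = 266 ≡ 6 (mod 13).
6 is a non-residue mod 13; no y exists.

none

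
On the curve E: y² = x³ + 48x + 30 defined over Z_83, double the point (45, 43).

tangent at (45, 43): λ = (3·45² + 48)/(2·43) ≡ 64/3. 3⁻¹ ≡ 28 (mod 83) since 3·28 = 84 ≡ 1, so λ ≡ 64·28 ≡ 49.
  x = λ² - 45 - 45 = 2401 - 90 ≡ 70; y = λ·(45 - 70) - 43 ≡ 60. → (70, 60)

(70, 60)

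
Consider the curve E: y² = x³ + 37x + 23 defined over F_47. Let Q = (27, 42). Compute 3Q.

Repeated addition: build up to 3Q.
2Q: tangent at (27, 42): λ = (3·27² + 37)/(2·42) ≡ 15/37. 37⁻¹ ≡ 14 (mod 47), so λ ≡ 15·14 ≡ 22.
  x = λ² - 27 - 27 = 484 - 54 ≡ 7; y = λ·(27 - 7) - 42 ≡ 22. → (7, 22)
3Q: (7, 22) + (27, 42). λ = (42 - 22)/(27 - 7) ≡ 20/20 mod 47. 20⁻¹ ≡ 40 (mod 47) since 20·40 = 800 ≡ 1, so λ ≡ 1.
  x = λ² - 7 - 27 = 1 - 34 ≡ 14; y = λ·(7 - 14) - 22 ≡ 18. → (14, 18)

(14, 18)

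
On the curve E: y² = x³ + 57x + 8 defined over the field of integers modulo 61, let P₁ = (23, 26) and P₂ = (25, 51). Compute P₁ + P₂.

(23, 26) + (25, 51). λ = (51 - 26)/(25 - 23) ≡ 25/2 mod 61. 2⁻¹ ≡ 31 (mod 61) since 2·31 = 62 ≡ 1, so λ ≡ 43.
  x = λ² - 23 - 25 = 1849 - 48 ≡ 32; y = λ·(23 - 32) - 26 ≡ 14. → (32, 14)

(32, 14)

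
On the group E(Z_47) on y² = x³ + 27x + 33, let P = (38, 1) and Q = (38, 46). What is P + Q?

The two points share x = 38 and their y-coordinates satisfy 1 + 46 ≡ 0 (mod 47), so they are inverses. Their sum is the point at infinity.

O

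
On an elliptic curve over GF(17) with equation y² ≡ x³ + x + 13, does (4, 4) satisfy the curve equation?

no

y² = 4² ≡ 16; x³ + 1x + 13 = 81 ≡ 13 (mod 17). 16 ≠ 13.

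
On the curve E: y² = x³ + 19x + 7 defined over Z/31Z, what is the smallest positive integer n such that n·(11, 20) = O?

3

2P: tangent at (11, 20): λ = (3·11² + 19)/(2·20) ≡ 10/9. 9⁻¹ ≡ 7 (mod 31) since 9·7 = 63 ≡ 1, so λ ≡ 10·7 ≡ 8.
  x = λ² - 11 - 11 = 64 - 22 ≡ 11; y = λ·(11 - 11) - 20 ≡ 11. → (11, 11)
3P: (11, 11) + (11, 20): same x and y₁ ≡ -y₂, so the sum is O.
3P = O, so the order is 3.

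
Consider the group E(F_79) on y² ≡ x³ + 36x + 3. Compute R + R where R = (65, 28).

(78, 19)

tangent at (65, 28): λ = (3·65² + 36)/(2·28) ≡ 71/56. 56⁻¹ ≡ 24 (mod 79), so λ ≡ 71·24 ≡ 45.
  x = λ² - 65 - 65 = 2025 - 130 ≡ 78; y = λ·(65 - 78) - 28 ≡ 19. → (78, 19)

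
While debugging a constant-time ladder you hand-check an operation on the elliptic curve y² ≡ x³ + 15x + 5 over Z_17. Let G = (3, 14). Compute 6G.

(14, 16)

Double-and-add on 6 = (110)₂. Start with G = (3, 14) for the leading 1-bit.
double: tangent at (3, 14): λ = (3·3² + 15)/(2·14) ≡ 8/11. 11⁻¹ ≡ 14 (mod 17) since 11·14 = 154 ≡ 1, so λ ≡ 8·14 ≡ 10.
  x = λ² - 3 - 3 = 100 - 6 ≡ 9; y = λ·(3 - 9) - 14 ≡ 11. → (9, 11)
add G: (9, 11) + (3, 14). λ = (14 - 11)/(3 - 9) ≡ 3/11 mod 17. 11⁻¹ ≡ 14 (mod 17), so λ ≡ 8.
  x = λ² - 9 - 3 = 64 - 12 ≡ 1; y = λ·(9 - 1) - 11 ≡ 2. → (1, 2)
double: tangent at (1, 2): λ = (3·1² + 15)/(2·2) ≡ 1/4. 4⁻¹ ≡ 13 (mod 17), so λ ≡ 1·13 ≡ 13.
  x = λ² - 1 - 1 = 169 - 2 ≡ 14; y = λ·(1 - 14) - 2 ≡ 16. → (14, 16)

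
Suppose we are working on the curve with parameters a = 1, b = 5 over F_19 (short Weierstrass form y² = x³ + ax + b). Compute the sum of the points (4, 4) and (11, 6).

(4, 4) + (11, 6). λ = (6 - 4)/(11 - 4) ≡ 2/7 mod 19. 7⁻¹ ≡ 11 (mod 19) since 7·11 = 77 ≡ 1, so λ ≡ 3.
  x = λ² - 4 - 11 = 9 - 15 ≡ 13; y = λ·(4 - 13) - 4 ≡ 7. → (13, 7)

(13, 7)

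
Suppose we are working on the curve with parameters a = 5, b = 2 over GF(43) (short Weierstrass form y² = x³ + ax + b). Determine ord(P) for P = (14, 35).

2P: tangent at (14, 35): λ = (3·14² + 5)/(2·35) ≡ 34/27. 27⁻¹ ≡ 8 (mod 43), so λ ≡ 34·8 ≡ 14.
  x = λ² - 14 - 14 = 196 - 28 ≡ 39; y = λ·(14 - 39) - 35 ≡ 2. → (39, 2)
3P: (39, 2) + (14, 35). λ = (35 - 2)/(14 - 39) ≡ 33/18 mod 43. 18⁻¹ ≡ 12 (mod 43) since 18·12 = 216 ≡ 1, so λ ≡ 9.
  x = λ² - 39 - 14 = 81 - 53 ≡ 28; y = λ·(39 - 28) - 2 ≡ 11. → (28, 11)
4P: (28, 11) + (14, 35). λ = (35 - 11)/(14 - 28) ≡ 24/29 mod 43. 29⁻¹ ≡ 3 (mod 43) since 29·3 = 87 ≡ 1, so λ ≡ 29.
  x = λ² - 28 - 14 = 841 - 42 ≡ 25; y = λ·(28 - 25) - 11 ≡ 33. → (25, 33)
5P: (25, 33) + (14, 35). λ = (35 - 33)/(14 - 25) ≡ 2/32 mod 43. 32⁻¹ ≡ 39 (mod 43) since 32·39 = 1248 ≡ 1, so λ ≡ 35.
  x = λ² - 25 - 14 = 1225 - 39 ≡ 25; y = λ·(25 - 25) - 33 ≡ 10. → (25, 10)
6P: (25, 10) + (14, 35). λ = (35 - 10)/(14 - 25) ≡ 25/32 mod 43. 32⁻¹ ≡ 39 (mod 43) since 32·39 = 1248 ≡ 1, so λ ≡ 29.
  x = λ² - 25 - 14 = 841 - 39 ≡ 28; y = λ·(25 - 28) - 10 ≡ 32. → (28, 32)
7P: (28, 32) + (14, 35). λ = (35 - 32)/(14 - 28) ≡ 3/29 mod 43. 29⁻¹ ≡ 3 (mod 43) since 29·3 = 87 ≡ 1, so λ ≡ 9.
  x = λ² - 28 - 14 = 81 - 42 ≡ 39; y = λ·(28 - 39) - 32 ≡ 41. → (39, 41)
8P: (39, 41) + (14, 35). λ = (35 - 41)/(14 - 39) ≡ 37/18 mod 43. 18⁻¹ ≡ 12 (mod 43), so λ ≡ 14.
  x = λ² - 39 - 14 = 196 - 53 ≡ 14; y = λ·(39 - 14) - 41 ≡ 8. → (14, 8)
9P: (14, 8) + (14, 35): same x and y₁ ≡ -y₂, so the sum is ∞.
9P = ∞, so the order is 9.

9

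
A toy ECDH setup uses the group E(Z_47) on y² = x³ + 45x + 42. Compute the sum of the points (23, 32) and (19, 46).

(29, 36)

(23, 32) + (19, 46). λ = (46 - 32)/(19 - 23) ≡ 14/43 mod 47. 43⁻¹ ≡ 35 (mod 47) since 43·35 = 1505 ≡ 1, so λ ≡ 20.
  x = λ² - 23 - 19 = 400 - 42 ≡ 29; y = λ·(23 - 29) - 32 ≡ 36. → (29, 36)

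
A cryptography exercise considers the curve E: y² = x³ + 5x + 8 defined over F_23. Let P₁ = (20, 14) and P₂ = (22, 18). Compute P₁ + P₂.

(20, 14) + (22, 18). λ = (18 - 14)/(22 - 20) ≡ 4/2 mod 23. 2⁻¹ ≡ 12 (mod 23), so λ ≡ 2.
  x = λ² - 20 - 22 = 4 - 42 ≡ 8; y = λ·(20 - 8) - 14 ≡ 10. → (8, 10)

(8, 10)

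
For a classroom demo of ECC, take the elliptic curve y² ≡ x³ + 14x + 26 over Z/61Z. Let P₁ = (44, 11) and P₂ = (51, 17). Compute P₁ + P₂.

(24, 41)

(44, 11) + (51, 17). λ = (17 - 11)/(51 - 44) ≡ 6/7 mod 61. 7⁻¹ ≡ 35 (mod 61), so λ ≡ 27.
  x = λ² - 44 - 51 = 729 - 95 ≡ 24; y = λ·(44 - 24) - 11 ≡ 41. → (24, 41)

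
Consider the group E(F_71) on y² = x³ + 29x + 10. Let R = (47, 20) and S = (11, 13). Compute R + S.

(47, 20) + (11, 13). λ = (13 - 20)/(11 - 47) ≡ 64/35 mod 71. 35⁻¹ ≡ 69 (mod 71), so λ ≡ 14.
  x = λ² - 47 - 11 = 196 - 58 ≡ 67; y = λ·(47 - 67) - 20 ≡ 55. → (67, 55)

(67, 55)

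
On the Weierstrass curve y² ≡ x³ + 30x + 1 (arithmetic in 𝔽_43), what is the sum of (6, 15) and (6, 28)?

The two points share x = 6 and their y-coordinates satisfy 15 + 28 ≡ 0 (mod 43), so they are inverses. Their sum is ∞.

O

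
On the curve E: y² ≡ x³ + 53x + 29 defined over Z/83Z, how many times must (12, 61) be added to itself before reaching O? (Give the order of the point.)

2P: tangent at (12, 61): λ = (3·12² + 53)/(2·61) ≡ 70/39. 39⁻¹ ≡ 66 (mod 83), so λ ≡ 70·66 ≡ 55.
  x = λ² - 12 - 12 = 3025 - 24 ≡ 13; y = λ·(12 - 13) - 61 ≡ 50. → (13, 50)
3P: (13, 50) + (12, 61). λ = (61 - 50)/(12 - 13) ≡ 11/82 mod 83. 82⁻¹ ≡ 82 (mod 83) since 82·82 = 6724 ≡ 1, so λ ≡ 72.
  x = λ² - 13 - 12 = 5184 - 25 ≡ 13; y = λ·(13 - 13) - 50 ≡ 33. → (13, 33)
4P: (13, 33) + (12, 61). λ = (61 - 33)/(12 - 13) ≡ 28/82 mod 83. 82⁻¹ ≡ 82 (mod 83), so λ ≡ 55.
  x = λ² - 13 - 12 = 3025 - 25 ≡ 12; y = λ·(13 - 12) - 33 ≡ 22. → (12, 22)
5P: (12, 22) + (12, 61): same x and y₁ ≡ -y₂, so the sum is O.
5P = O, so the order is 5.

5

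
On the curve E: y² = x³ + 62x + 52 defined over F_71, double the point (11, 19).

(52, 40)

tangent at (11, 19): λ = (3·11² + 62)/(2·19) ≡ 70/38. 38⁻¹ ≡ 43 (mod 71), so λ ≡ 70·43 ≡ 28.
  x = λ² - 11 - 11 = 784 - 22 ≡ 52; y = λ·(11 - 52) - 19 ≡ 40. → (52, 40)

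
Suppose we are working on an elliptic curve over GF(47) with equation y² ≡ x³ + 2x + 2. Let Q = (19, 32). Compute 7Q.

Double-and-add on 7 = (111)₂. Start with Q = (19, 32) for the leading 1-bit.
double: tangent at (19, 32): λ = (3·19² + 2)/(2·32) ≡ 4/17. 17⁻¹ ≡ 36 (mod 47) since 17·36 = 612 ≡ 1, so λ ≡ 4·36 ≡ 3.
  x = λ² - 19 - 19 = 9 - 38 ≡ 18; y = λ·(19 - 18) - 32 ≡ 18. → (18, 18)
add Q: (18, 18) + (19, 32). λ = (32 - 18)/(19 - 18) ≡ 14/1 mod 47. 1⁻¹ ≡ 1 (mod 47) since 1·1 = 1 ≡ 1, so λ ≡ 14.
  x = λ² - 18 - 19 = 196 - 37 ≡ 18; y = λ·(18 - 18) - 18 ≡ 29. → (18, 29)
double: tangent at (18, 29): λ = (3·18² + 2)/(2·29) ≡ 34/11. 11⁻¹ ≡ 30 (mod 47), so λ ≡ 34·30 ≡ 33.
  x = λ² - 18 - 18 = 1089 - 36 ≡ 19; y = λ·(18 - 19) - 29 ≡ 32. → (19, 32)
add Q: tangent at (19, 32): λ = (3·19² + 2)/(2·32) ≡ 4/17. 17⁻¹ ≡ 36 (mod 47) since 17·36 = 612 ≡ 1, so λ ≡ 4·36 ≡ 3.
  x = λ² - 19 - 19 = 9 - 38 ≡ 18; y = λ·(19 - 18) - 32 ≡ 18. → (18, 18)

(18, 18)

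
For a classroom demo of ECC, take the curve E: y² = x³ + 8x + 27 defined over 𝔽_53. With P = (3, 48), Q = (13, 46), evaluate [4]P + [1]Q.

(31, 42)

First 4P:
Repeated addition: build up to 4P.
2P: tangent at (3, 48): λ = (3·3² + 8)/(2·48) ≡ 35/43. 43⁻¹ ≡ 37 (mod 53) since 43·37 = 1591 ≡ 1, so λ ≡ 35·37 ≡ 23.
  x = λ² - 3 - 3 = 529 - 6 ≡ 46; y = λ·(3 - 46) - 48 ≡ 23. → (46, 23)
3P: (46, 23) + (3, 48). λ = (48 - 23)/(3 - 46) ≡ 25/10 mod 53. 10⁻¹ ≡ 16 (mod 53), so λ ≡ 29.
  x = λ² - 46 - 3 = 841 - 49 ≡ 50; y = λ·(46 - 50) - 23 ≡ 20. → (50, 20)
4P: (50, 20) + (3, 48). λ = (48 - 20)/(3 - 50) ≡ 28/6 mod 53. 6⁻¹ ≡ 9 (mod 53) since 6·9 = 54 ≡ 1, so λ ≡ 40.
  x = λ² - 50 - 3 = 1600 - 53 ≡ 10; y = λ·(50 - 10) - 20 ≡ 43. → (10, 43)
4P = (10, 43).
Finally 4P + Q:
(10, 43) + (13, 46). λ = (46 - 43)/(13 - 10) ≡ 3/3 mod 53. 3⁻¹ ≡ 18 (mod 53), so λ ≡ 1.
  x = λ² - 10 - 13 = 1 - 23 ≡ 31; y = λ·(10 - 31) - 43 ≡ 42. → (31, 42)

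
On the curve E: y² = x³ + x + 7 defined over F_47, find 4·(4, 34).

Write G = (4, 34).
Double-and-add on 4 = (100)₂. Start with G = (4, 34) for the leading 1-bit.
double: tangent at (4, 34): λ = (3·4² + 1)/(2·34) ≡ 2/21. 21⁻¹ ≡ 9 (mod 47), so λ ≡ 2·9 ≡ 18.
  x = λ² - 4 - 4 = 324 - 8 ≡ 34; y = λ·(4 - 34) - 34 ≡ 37. → (34, 37)
double: tangent at (34, 37): λ = (3·34² + 1)/(2·37) ≡ 38/27. 27⁻¹ ≡ 7 (mod 47), so λ ≡ 38·7 ≡ 31.
  x = λ² - 34 - 34 = 961 - 68 ≡ 0; y = λ·(34 - 0) - 37 ≡ 30. → (0, 30)

(0, 30)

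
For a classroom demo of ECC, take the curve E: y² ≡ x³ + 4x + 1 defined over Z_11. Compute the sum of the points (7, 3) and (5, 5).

(0, 1)

(7, 3) + (5, 5). λ = (5 - 3)/(5 - 7) ≡ 2/9 mod 11. 9⁻¹ ≡ 5 (mod 11), so λ ≡ 10.
  x = λ² - 7 - 5 = 100 - 12 ≡ 0; y = λ·(7 - 0) - 3 ≡ 1. → (0, 1)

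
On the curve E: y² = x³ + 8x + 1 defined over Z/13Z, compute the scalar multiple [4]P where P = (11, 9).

Repeated addition: build up to 4P.
2P: tangent at (11, 9): λ = (3·11² + 8)/(2·9) ≡ 7/5. 5⁻¹ ≡ 8 (mod 13), so λ ≡ 7·8 ≡ 4.
  x = λ² - 11 - 11 = 16 - 22 ≡ 7; y = λ·(11 - 7) - 9 ≡ 7. → (7, 7)
3P: (7, 7) + (11, 9). λ = (9 - 7)/(11 - 7) ≡ 2/4 mod 13. 4⁻¹ ≡ 10 (mod 13), so λ ≡ 7.
  x = λ² - 7 - 11 = 49 - 18 ≡ 5; y = λ·(7 - 5) - 7 ≡ 7. → (5, 7)
4P: (5, 7) + (11, 9). λ = (9 - 7)/(11 - 5) ≡ 2/6 mod 13. 6⁻¹ ≡ 11 (mod 13) since 6·11 = 66 ≡ 1, so λ ≡ 9.
  x = λ² - 5 - 11 = 81 - 16 ≡ 0; y = λ·(5 - 0) - 7 ≡ 12. → (0, 12)

(0, 12)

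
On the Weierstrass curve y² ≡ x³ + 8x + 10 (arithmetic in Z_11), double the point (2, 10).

tangent at (2, 10): λ = (3·2² + 8)/(2·10) ≡ 9/9. 9⁻¹ ≡ 5 (mod 11) since 9·5 = 45 ≡ 1, so λ ≡ 9·5 ≡ 1.
  x = λ² - 2 - 2 = 1 - 4 ≡ 8; y = λ·(2 - 8) - 10 ≡ 6. → (8, 6)

(8, 6)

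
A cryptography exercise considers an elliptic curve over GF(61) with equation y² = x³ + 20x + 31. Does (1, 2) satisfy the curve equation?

no

y² = 2² ≡ 4; x³ + 20x + 31 = 52 ≡ 52 (mod 61). 4 ≠ 52.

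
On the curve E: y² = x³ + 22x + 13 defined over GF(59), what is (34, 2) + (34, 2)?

(44, 5)

tangent at (34, 2): λ = (3·34² + 22)/(2·2) ≡ 9/4. 4⁻¹ ≡ 15 (mod 59), so λ ≡ 9·15 ≡ 17.
  x = λ² - 34 - 34 = 289 - 68 ≡ 44; y = λ·(34 - 44) - 2 ≡ 5. → (44, 5)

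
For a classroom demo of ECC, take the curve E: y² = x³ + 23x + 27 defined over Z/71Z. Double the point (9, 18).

tangent at (9, 18): λ = (3·9² + 23)/(2·18) ≡ 53/36. 36⁻¹ ≡ 2 (mod 71) since 36·2 = 72 ≡ 1, so λ ≡ 53·2 ≡ 35.
  x = λ² - 9 - 9 = 1225 - 18 ≡ 0; y = λ·(9 - 0) - 18 ≡ 13. → (0, 13)

(0, 13)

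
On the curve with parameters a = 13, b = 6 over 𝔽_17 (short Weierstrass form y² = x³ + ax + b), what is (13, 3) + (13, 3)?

(7, 7)

tangent at (13, 3): λ = (3·13² + 13)/(2·3) ≡ 10/6. 6⁻¹ ≡ 3 (mod 17), so λ ≡ 10·3 ≡ 13.
  x = λ² - 13 - 13 = 169 - 26 ≡ 7; y = λ·(13 - 7) - 3 ≡ 7. → (7, 7)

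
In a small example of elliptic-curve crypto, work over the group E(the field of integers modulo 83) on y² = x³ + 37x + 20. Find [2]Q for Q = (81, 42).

(81, 41)

tangent at (81, 42): λ = (3·81² + 37)/(2·42) ≡ 49/1. 1⁻¹ ≡ 1 (mod 83), so λ ≡ 49·1 ≡ 49.
  x = λ² - 81 - 81 = 2401 - 162 ≡ 81; y = λ·(81 - 81) - 42 ≡ 41. → (81, 41)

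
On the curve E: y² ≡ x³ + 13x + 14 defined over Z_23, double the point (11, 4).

tangent at (11, 4): λ = (3·11² + 13)/(2·4) ≡ 8/8. 8⁻¹ ≡ 3 (mod 23), so λ ≡ 8·3 ≡ 1.
  x = λ² - 11 - 11 = 1 - 22 ≡ 2; y = λ·(11 - 2) - 4 ≡ 5. → (2, 5)

(2, 5)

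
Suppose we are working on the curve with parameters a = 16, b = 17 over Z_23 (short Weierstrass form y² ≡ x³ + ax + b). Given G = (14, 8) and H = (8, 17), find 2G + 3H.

(17, 2)

First 2G:
Repeated addition: build up to 2G.
2G: tangent at (14, 8): λ = (3·14² + 16)/(2·8) ≡ 6/16. 16⁻¹ ≡ 13 (mod 23), so λ ≡ 6·13 ≡ 9.
  x = λ² - 14 - 14 = 81 - 28 ≡ 7; y = λ·(14 - 7) - 8 ≡ 9. → (7, 9)
2G = (7, 9).
Next 3H:
Repeated addition: build up to 3H.
2H: tangent at (8, 17): λ = (3·8² + 16)/(2·17) ≡ 1/11. 11⁻¹ ≡ 21 (mod 23), so λ ≡ 1·21 ≡ 21.
  x = λ² - 8 - 8 = 441 - 16 ≡ 11; y = λ·(8 - 11) - 17 ≡ 12. → (11, 12)
3H: (11, 12) + (8, 17). λ = (17 - 12)/(8 - 11) ≡ 5/20 mod 23. 20⁻¹ ≡ 15 (mod 23) since 20·15 = 300 ≡ 1, so λ ≡ 6.
  x = λ² - 11 - 8 = 36 - 19 ≡ 17; y = λ·(11 - 17) - 12 ≡ 21. → (17, 21)
3H = (17, 21).
Finally 2G + 3H:
(7, 9) + (17, 21). λ = (21 - 9)/(17 - 7) ≡ 12/10 mod 23. 10⁻¹ ≡ 7 (mod 23), so λ ≡ 15.
  x = λ² - 7 - 17 = 225 - 24 ≡ 17; y = λ·(7 - 17) - 9 ≡ 2. → (17, 2)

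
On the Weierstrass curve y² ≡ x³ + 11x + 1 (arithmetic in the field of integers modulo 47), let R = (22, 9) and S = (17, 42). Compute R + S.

(22, 9) + (17, 42). λ = (42 - 9)/(17 - 22) ≡ 33/42 mod 47. 42⁻¹ ≡ 28 (mod 47) since 42·28 = 1176 ≡ 1, so λ ≡ 31.
  x = λ² - 22 - 17 = 961 - 39 ≡ 29; y = λ·(22 - 29) - 9 ≡ 9. → (29, 9)

(29, 9)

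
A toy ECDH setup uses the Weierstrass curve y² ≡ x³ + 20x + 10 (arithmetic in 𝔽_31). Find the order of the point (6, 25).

2P: tangent at (6, 25): λ = (3·6² + 20)/(2·25) ≡ 4/19. 19⁻¹ ≡ 18 (mod 31), so λ ≡ 4·18 ≡ 10.
  x = λ² - 6 - 6 = 100 - 12 ≡ 26; y = λ·(6 - 26) - 25 ≡ 23. → (26, 23)
3P: (26, 23) + (6, 25). λ = (25 - 23)/(6 - 26) ≡ 2/11 mod 31. 11⁻¹ ≡ 17 (mod 31), so λ ≡ 3.
  x = λ² - 26 - 6 = 9 - 32 ≡ 8; y = λ·(26 - 8) - 23 ≡ 0. → (8, 0)
4P: (8, 0) + (6, 25). λ = (25 - 0)/(6 - 8) ≡ 25/29 mod 31. 29⁻¹ ≡ 15 (mod 31), so λ ≡ 3.
  x = λ² - 8 - 6 = 9 - 14 ≡ 26; y = λ·(8 - 26) - 0 ≡ 8. → (26, 8)
5P: (26, 8) + (6, 25). λ = (25 - 8)/(6 - 26) ≡ 17/11 mod 31. 11⁻¹ ≡ 17 (mod 31), so λ ≡ 10.
  x = λ² - 26 - 6 = 100 - 32 ≡ 6; y = λ·(26 - 6) - 8 ≡ 6. → (6, 6)
6P: (6, 6) + (6, 25): same x and y₁ ≡ -y₂, so the sum is ∞.
6P = ∞, so the order is 6.

6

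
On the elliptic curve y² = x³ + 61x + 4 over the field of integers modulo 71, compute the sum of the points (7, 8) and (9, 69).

(9, 2)

(7, 8) + (9, 69). λ = (69 - 8)/(9 - 7) ≡ 61/2 mod 71. 2⁻¹ ≡ 36 (mod 71), so λ ≡ 66.
  x = λ² - 7 - 9 = 4356 - 16 ≡ 9; y = λ·(7 - 9) - 8 ≡ 2. → (9, 2)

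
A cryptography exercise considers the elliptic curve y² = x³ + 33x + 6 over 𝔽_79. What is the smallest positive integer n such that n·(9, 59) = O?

7

2P: tangent at (9, 59): λ = (3·9² + 33)/(2·59) ≡ 39/39. 39⁻¹ ≡ 77 (mod 79), so λ ≡ 39·77 ≡ 1.
  x = λ² - 9 - 9 = 1 - 18 ≡ 62; y = λ·(9 - 62) - 59 ≡ 46. → (62, 46)
3P: (62, 46) + (9, 59). λ = (59 - 46)/(9 - 62) ≡ 13/26 mod 79. 26⁻¹ ≡ 76 (mod 79), so λ ≡ 40.
  x = λ² - 62 - 9 = 1600 - 71 ≡ 28; y = λ·(62 - 28) - 46 ≡ 50. → (28, 50)
4P: (28, 50) + (9, 59). λ = (59 - 50)/(9 - 28) ≡ 9/60 mod 79. 60⁻¹ ≡ 54 (mod 79), so λ ≡ 12.
  x = λ² - 28 - 9 = 144 - 37 ≡ 28; y = λ·(28 - 28) - 50 ≡ 29. → (28, 29)
5P: (28, 29) + (9, 59). λ = (59 - 29)/(9 - 28) ≡ 30/60 mod 79. 60⁻¹ ≡ 54 (mod 79), so λ ≡ 40.
  x = λ² - 28 - 9 = 1600 - 37 ≡ 62; y = λ·(28 - 62) - 29 ≡ 33. → (62, 33)
6P: (62, 33) + (9, 59). λ = (59 - 33)/(9 - 62) ≡ 26/26 mod 79. 26⁻¹ ≡ 76 (mod 79), so λ ≡ 1.
  x = λ² - 62 - 9 = 1 - 71 ≡ 9; y = λ·(62 - 9) - 33 ≡ 20. → (9, 20)
7P: (9, 20) + (9, 59): same x and y₁ ≡ -y₂, so the sum is O.
7P = O, so the order is 7.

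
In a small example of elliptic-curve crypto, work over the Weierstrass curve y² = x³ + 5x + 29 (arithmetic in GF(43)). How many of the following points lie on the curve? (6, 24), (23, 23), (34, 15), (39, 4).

(6, 24): 24² ≡ 17, rhs ≡ 17 → on.
(23, 23): 23² ≡ 13, rhs ≡ 13 → on.
(34, 15): 15² ≡ 10, rhs ≡ 29 → off.
(39, 4): 4² ≡ 16, rhs ≡ 31 → off.

2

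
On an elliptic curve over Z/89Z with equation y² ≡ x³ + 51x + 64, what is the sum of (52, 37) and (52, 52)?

O

The two points share x = 52 and their y-coordinates satisfy 37 + 52 ≡ 0 (mod 89), so they are inverses. Their sum is ∞.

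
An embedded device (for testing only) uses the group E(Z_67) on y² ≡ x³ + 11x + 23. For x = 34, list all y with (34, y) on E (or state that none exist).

x³ + 11x + 23 = 39701 ≡ 37 (mod 67).
Square roots of 37 mod 67: 29 and 38 (since 29² = 841 ≡ 37).

29, 38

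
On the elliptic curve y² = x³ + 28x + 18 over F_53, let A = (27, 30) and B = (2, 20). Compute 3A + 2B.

(40, 1)

First 3A:
Repeated addition: build up to 3A.
2A: tangent at (27, 30): λ = (3·27² + 28)/(2·30) ≡ 42/7. 7⁻¹ ≡ 38 (mod 53) since 7·38 = 266 ≡ 1, so λ ≡ 42·38 ≡ 6.
  x = λ² - 27 - 27 = 36 - 54 ≡ 35; y = λ·(27 - 35) - 30 ≡ 28. → (35, 28)
3A: (35, 28) + (27, 30). λ = (30 - 28)/(27 - 35) ≡ 2/45 mod 53. 45⁻¹ ≡ 33 (mod 53) since 45·33 = 1485 ≡ 1, so λ ≡ 13.
  x = λ² - 35 - 27 = 169 - 62 ≡ 1; y = λ·(35 - 1) - 28 ≡ 43. → (1, 43)
3A = (1, 43).
Next 2B:
Repeated addition: build up to 2B.
2B: tangent at (2, 20): λ = (3·2² + 28)/(2·20) ≡ 40/40. 40⁻¹ ≡ 4 (mod 53) since 40·4 = 160 ≡ 1, so λ ≡ 40·4 ≡ 1.
  x = λ² - 2 - 2 = 1 - 4 ≡ 50; y = λ·(2 - 50) - 20 ≡ 38. → (50, 38)
2B = (50, 38).
Finally 3A + 2B:
(1, 43) + (50, 38). λ = (38 - 43)/(50 - 1) ≡ 48/49 mod 53. 49⁻¹ ≡ 13 (mod 53) since 49·13 = 637 ≡ 1, so λ ≡ 41.
  x = λ² - 1 - 50 = 1681 - 51 ≡ 40; y = λ·(1 - 40) - 43 ≡ 1. → (40, 1)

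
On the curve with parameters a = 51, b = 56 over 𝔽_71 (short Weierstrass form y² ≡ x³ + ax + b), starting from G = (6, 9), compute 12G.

(26, 70)

Repeated addition: build up to 12G.
2G: tangent at (6, 9): λ = (3·6² + 51)/(2·9) ≡ 17/18. 18⁻¹ ≡ 4 (mod 71), so λ ≡ 17·4 ≡ 68.
  x = λ² - 6 - 6 = 4624 - 12 ≡ 68; y = λ·(6 - 68) - 9 ≡ 35. → (68, 35)
3G: (68, 35) + (6, 9). λ = (9 - 35)/(6 - 68) ≡ 45/9 mod 71. 9⁻¹ ≡ 8 (mod 71), so λ ≡ 5.
  x = λ² - 68 - 6 = 25 - 74 ≡ 22; y = λ·(68 - 22) - 35 ≡ 53. → (22, 53)
4G: (22, 53) + (6, 9). λ = (9 - 53)/(6 - 22) ≡ 27/55 mod 71. 55⁻¹ ≡ 31 (mod 71) since 55·31 = 1705 ≡ 1, so λ ≡ 56.
  x = λ² - 22 - 6 = 3136 - 28 ≡ 55; y = λ·(22 - 55) - 53 ≡ 16. → (55, 16)
5G: (55, 16) + (6, 9). λ = (9 - 16)/(6 - 55) ≡ 64/22 mod 71. 22⁻¹ ≡ 42 (mod 71), so λ ≡ 61.
  x = λ² - 55 - 6 = 3721 - 61 ≡ 39; y = λ·(55 - 39) - 16 ≡ 37. → (39, 37)
6G: (39, 37) + (6, 9). λ = (9 - 37)/(6 - 39) ≡ 43/38 mod 71. 38⁻¹ ≡ 43 (mod 71), so λ ≡ 3.
  x = λ² - 39 - 6 = 9 - 45 ≡ 35; y = λ·(39 - 35) - 37 ≡ 46. → (35, 46)
7G: (35, 46) + (6, 9). λ = (9 - 46)/(6 - 35) ≡ 34/42 mod 71. 42⁻¹ ≡ 22 (mod 71) since 42·22 = 924 ≡ 1, so λ ≡ 38.
  x = λ² - 35 - 6 = 1444 - 41 ≡ 54; y = λ·(35 - 54) - 46 ≡ 13. → (54, 13)
8G: (54, 13) + (6, 9). λ = (9 - 13)/(6 - 54) ≡ 67/23 mod 71. 23⁻¹ ≡ 34 (mod 71), so λ ≡ 6.
  x = λ² - 54 - 6 = 36 - 60 ≡ 47; y = λ·(54 - 47) - 13 ≡ 29. → (47, 29)
9G: (47, 29) + (6, 9). λ = (9 - 29)/(6 - 47) ≡ 51/30 mod 71. 30⁻¹ ≡ 45 (mod 71) since 30·45 = 1350 ≡ 1, so λ ≡ 23.
  x = λ² - 47 - 6 = 529 - 53 ≡ 50; y = λ·(47 - 50) - 29 ≡ 44. → (50, 44)
10G: (50, 44) + (6, 9). λ = (9 - 44)/(6 - 50) ≡ 36/27 mod 71. 27⁻¹ ≡ 50 (mod 71), so λ ≡ 25.
  x = λ² - 50 - 6 = 625 - 56 ≡ 1; y = λ·(50 - 1) - 44 ≡ 45. → (1, 45)
11G: (1, 45) + (6, 9). λ = (9 - 45)/(6 - 1) ≡ 35/5 mod 71. 5⁻¹ ≡ 57 (mod 71), so λ ≡ 7.
  x = λ² - 1 - 6 = 49 - 7 ≡ 42; y = λ·(1 - 42) - 45 ≡ 23. → (42, 23)
12G: (42, 23) + (6, 9). λ = (9 - 23)/(6 - 42) ≡ 57/35 mod 71. 35⁻¹ ≡ 69 (mod 71), so λ ≡ 28.
  x = λ² - 42 - 6 = 784 - 48 ≡ 26; y = λ·(42 - 26) - 23 ≡ 70. → (26, 70)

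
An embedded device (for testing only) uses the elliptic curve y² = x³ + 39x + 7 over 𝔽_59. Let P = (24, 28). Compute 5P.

(8, 8)

Repeated addition: build up to 5P.
2P: tangent at (24, 28): λ = (3·24² + 39)/(2·28) ≡ 56/56. 56⁻¹ ≡ 39 (mod 59) since 56·39 = 2184 ≡ 1, so λ ≡ 56·39 ≡ 1.
  x = λ² - 24 - 24 = 1 - 48 ≡ 12; y = λ·(24 - 12) - 28 ≡ 43. → (12, 43)
3P: (12, 43) + (24, 28). λ = (28 - 43)/(24 - 12) ≡ 44/12 mod 59. 12⁻¹ ≡ 5 (mod 59), so λ ≡ 43.
  x = λ² - 12 - 24 = 1849 - 36 ≡ 43; y = λ·(12 - 43) - 43 ≡ 40. → (43, 40)
4P: (43, 40) + (24, 28). λ = (28 - 40)/(24 - 43) ≡ 47/40 mod 59. 40⁻¹ ≡ 31 (mod 59), so λ ≡ 41.
  x = λ² - 43 - 24 = 1681 - 67 ≡ 21; y = λ·(43 - 21) - 40 ≡ 36. → (21, 36)
5P: (21, 36) + (24, 28). λ = (28 - 36)/(24 - 21) ≡ 51/3 mod 59. 3⁻¹ ≡ 20 (mod 59), so λ ≡ 17.
  x = λ² - 21 - 24 = 289 - 45 ≡ 8; y = λ·(21 - 8) - 36 ≡ 8. → (8, 8)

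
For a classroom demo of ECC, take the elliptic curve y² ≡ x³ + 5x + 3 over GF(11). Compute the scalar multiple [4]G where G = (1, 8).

(1, 8)

Double-and-add on 4 = (100)₂. Start with G = (1, 8) for the leading 1-bit.
double: tangent at (1, 8): λ = (3·1² + 5)/(2·8) ≡ 8/5. 5⁻¹ ≡ 9 (mod 11), so λ ≡ 8·9 ≡ 6.
  x = λ² - 1 - 1 = 36 - 2 ≡ 1; y = λ·(1 - 1) - 8 ≡ 3. → (1, 3)
double: tangent at (1, 3): λ = (3·1² + 5)/(2·3) ≡ 8/6. 6⁻¹ ≡ 2 (mod 11) since 6·2 = 12 ≡ 1, so λ ≡ 8·2 ≡ 5.
  x = λ² - 1 - 1 = 25 - 2 ≡ 1; y = λ·(1 - 1) - 3 ≡ 8. → (1, 8)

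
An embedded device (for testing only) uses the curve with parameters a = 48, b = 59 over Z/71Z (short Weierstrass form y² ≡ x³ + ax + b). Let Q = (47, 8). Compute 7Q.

(31, 13)

Double-and-add on 7 = (111)₂. Start with Q = (47, 8) for the leading 1-bit.
double: tangent at (47, 8): λ = (3·47² + 48)/(2·8) ≡ 1/16. 16⁻¹ ≡ 40 (mod 71), so λ ≡ 1·40 ≡ 40.
  x = λ² - 47 - 47 = 1600 - 94 ≡ 15; y = λ·(47 - 15) - 8 ≡ 65. → (15, 65)
add Q: (15, 65) + (47, 8). λ = (8 - 65)/(47 - 15) ≡ 14/32 mod 71. 32⁻¹ ≡ 20 (mod 71), so λ ≡ 67.
  x = λ² - 15 - 47 = 4489 - 62 ≡ 25; y = λ·(15 - 25) - 65 ≡ 46. → (25, 46)
double: tangent at (25, 46): λ = (3·25² + 48)/(2·46) ≡ 6/21. 21⁻¹ ≡ 44 (mod 71), so λ ≡ 6·44 ≡ 51.
  x = λ² - 25 - 25 = 2601 - 50 ≡ 66; y = λ·(25 - 66) - 46 ≡ 64. → (66, 64)
add Q: (66, 64) + (47, 8). λ = (8 - 64)/(47 - 66) ≡ 15/52 mod 71. 52⁻¹ ≡ 56 (mod 71) since 52·56 = 2912 ≡ 1, so λ ≡ 59.
  x = λ² - 66 - 47 = 3481 - 113 ≡ 31; y = λ·(66 - 31) - 64 ≡ 13. → (31, 13)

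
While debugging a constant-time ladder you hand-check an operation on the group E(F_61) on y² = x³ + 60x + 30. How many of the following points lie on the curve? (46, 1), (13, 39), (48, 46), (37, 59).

1

(46, 1): 1² ≡ 1, rhs ≡ 25 → off.
(13, 39): 39² ≡ 57, rhs ≡ 18 → off.
(48, 46): 46² ≡ 42, rhs ≡ 42 → on.
(37, 59): 59² ≡ 4, rhs ≡ 16 → off.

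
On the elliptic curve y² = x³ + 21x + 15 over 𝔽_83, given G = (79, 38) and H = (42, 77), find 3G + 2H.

(39, 12)

First 3G:
Repeated addition: build up to 3G.
2G: tangent at (79, 38): λ = (3·79² + 21)/(2·38) ≡ 69/76. 76⁻¹ ≡ 71 (mod 83), so λ ≡ 69·71 ≡ 2.
  x = λ² - 79 - 79 = 4 - 158 ≡ 12; y = λ·(79 - 12) - 38 ≡ 13. → (12, 13)
3G: (12, 13) + (79, 38). λ = (38 - 13)/(79 - 12) ≡ 25/67 mod 83. 67⁻¹ ≡ 57 (mod 83), so λ ≡ 14.
  x = λ² - 12 - 79 = 196 - 91 ≡ 22; y = λ·(12 - 22) - 13 ≡ 13. → (22, 13)
3G = (22, 13).
Next 2H:
Repeated addition: build up to 2H.
2H: tangent at (42, 77): λ = (3·42² + 21)/(2·77) ≡ 1/71. 71⁻¹ ≡ 76 (mod 83), so λ ≡ 1·76 ≡ 76.
  x = λ² - 42 - 42 = 5776 - 84 ≡ 48; y = λ·(42 - 48) - 77 ≡ 48. → (48, 48)
2H = (48, 48).
Finally 3G + 2H:
(22, 13) + (48, 48). λ = (48 - 13)/(48 - 22) ≡ 35/26 mod 83. 26⁻¹ ≡ 16 (mod 83) since 26·16 = 416 ≡ 1, so λ ≡ 62.
  x = λ² - 22 - 48 = 3844 - 70 ≡ 39; y = λ·(22 - 39) - 13 ≡ 12. → (39, 12)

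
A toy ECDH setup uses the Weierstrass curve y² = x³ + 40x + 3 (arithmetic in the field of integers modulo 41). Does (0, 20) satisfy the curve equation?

y² = 20² ≡ 31; x³ + 40x + 3 = 3 ≡ 3 (mod 41). 31 ≠ 3.

no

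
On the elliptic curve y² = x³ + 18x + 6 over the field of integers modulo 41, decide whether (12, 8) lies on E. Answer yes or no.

y² = 8² ≡ 23; x³ + 18x + 6 = 1950 ≡ 23 (mod 41). 23 = 23.

yes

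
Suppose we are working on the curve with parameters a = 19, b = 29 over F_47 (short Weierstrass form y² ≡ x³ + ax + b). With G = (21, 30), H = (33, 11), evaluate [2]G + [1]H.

First 2G:
Repeated addition: build up to 2G.
2G: tangent at (21, 30): λ = (3·21² + 19)/(2·30) ≡ 26/13. 13⁻¹ ≡ 29 (mod 47), so λ ≡ 26·29 ≡ 2.
  x = λ² - 21 - 21 = 4 - 42 ≡ 9; y = λ·(21 - 9) - 30 ≡ 41. → (9, 41)
2G = (9, 41).
Finally 2G + H:
(9, 41) + (33, 11). λ = (11 - 41)/(33 - 9) ≡ 17/24 mod 47. 24⁻¹ ≡ 2 (mod 47), so λ ≡ 34.
  x = λ² - 9 - 33 = 1156 - 42 ≡ 33; y = λ·(9 - 33) - 41 ≡ 36. → (33, 36)

(33, 36)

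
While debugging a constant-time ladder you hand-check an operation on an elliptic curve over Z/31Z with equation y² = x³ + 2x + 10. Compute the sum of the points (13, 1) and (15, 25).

(23, 3)

(13, 1) + (15, 25). λ = (25 - 1)/(15 - 13) ≡ 24/2 mod 31. 2⁻¹ ≡ 16 (mod 31), so λ ≡ 12.
  x = λ² - 13 - 15 = 144 - 28 ≡ 23; y = λ·(13 - 23) - 1 ≡ 3. → (23, 3)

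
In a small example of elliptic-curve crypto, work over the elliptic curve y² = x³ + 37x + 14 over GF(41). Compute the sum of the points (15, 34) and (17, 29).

(15, 34) + (17, 29). λ = (29 - 34)/(17 - 15) ≡ 36/2 mod 41. 2⁻¹ ≡ 21 (mod 41), so λ ≡ 18.
  x = λ² - 15 - 17 = 324 - 32 ≡ 5; y = λ·(15 - 5) - 34 ≡ 23. → (5, 23)

(5, 23)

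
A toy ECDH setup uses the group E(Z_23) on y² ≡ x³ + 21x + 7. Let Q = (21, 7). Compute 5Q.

(14, 20)

Repeated addition: build up to 5Q.
2Q: tangent at (21, 7): λ = (3·21² + 21)/(2·7) ≡ 10/14. 14⁻¹ ≡ 5 (mod 23), so λ ≡ 10·5 ≡ 4.
  x = λ² - 21 - 21 = 16 - 42 ≡ 20; y = λ·(21 - 20) - 7 ≡ 20. → (20, 20)
3Q: (20, 20) + (21, 7). λ = (7 - 20)/(21 - 20) ≡ 10/1 mod 23. 1⁻¹ ≡ 1 (mod 23), so λ ≡ 10.
  x = λ² - 20 - 21 = 100 - 41 ≡ 13; y = λ·(20 - 13) - 20 ≡ 4. → (13, 4)
4Q: (13, 4) + (21, 7). λ = (7 - 4)/(21 - 13) ≡ 3/8 mod 23. 8⁻¹ ≡ 3 (mod 23), so λ ≡ 9.
  x = λ² - 13 - 21 = 81 - 34 ≡ 1; y = λ·(13 - 1) - 4 ≡ 12. → (1, 12)
5Q: (1, 12) + (21, 7). λ = (7 - 12)/(21 - 1) ≡ 18/20 mod 23. 20⁻¹ ≡ 15 (mod 23), so λ ≡ 17.
  x = λ² - 1 - 21 = 289 - 22 ≡ 14; y = λ·(1 - 14) - 12 ≡ 20. → (14, 20)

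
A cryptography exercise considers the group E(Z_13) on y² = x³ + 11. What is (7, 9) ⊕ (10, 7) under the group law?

(7, 9) + (10, 7). λ = (7 - 9)/(10 - 7) ≡ 11/3 mod 13. 3⁻¹ ≡ 9 (mod 13) since 3·9 = 27 ≡ 1, so λ ≡ 8.
  x = λ² - 7 - 10 = 64 - 17 ≡ 8; y = λ·(7 - 8) - 9 ≡ 9. → (8, 9)

(8, 9)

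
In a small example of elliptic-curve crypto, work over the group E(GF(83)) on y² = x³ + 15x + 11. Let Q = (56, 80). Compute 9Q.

(16, 23)

Double-and-add on 9 = (1001)₂. Start with Q = (56, 80) for the leading 1-bit.
double: tangent at (56, 80): λ = (3·56² + 15)/(2·80) ≡ 44/77. 77⁻¹ ≡ 69 (mod 83) since 77·69 = 5313 ≡ 1, so λ ≡ 44·69 ≡ 48.
  x = λ² - 56 - 56 = 2304 - 112 ≡ 34; y = λ·(56 - 34) - 80 ≡ 63. → (34, 63)
double: tangent at (34, 63): λ = (3·34² + 15)/(2·63) ≡ 80/43. 43⁻¹ ≡ 56 (mod 83), so λ ≡ 80·56 ≡ 81.
  x = λ² - 34 - 34 = 6561 - 68 ≡ 19; y = λ·(34 - 19) - 63 ≡ 73. → (19, 73)
double: tangent at (19, 73): λ = (3·19² + 15)/(2·73) ≡ 19/63. 63⁻¹ ≡ 29 (mod 83) since 63·29 = 1827 ≡ 1, so λ ≡ 19·29 ≡ 53.
  x = λ² - 19 - 19 = 2809 - 38 ≡ 32; y = λ·(19 - 32) - 73 ≡ 68. → (32, 68)
add Q: (32, 68) + (56, 80). λ = (80 - 68)/(56 - 32) ≡ 12/24 mod 83. 24⁻¹ ≡ 45 (mod 83), so λ ≡ 42.
  x = λ² - 32 - 56 = 1764 - 88 ≡ 16; y = λ·(32 - 16) - 68 ≡ 23. → (16, 23)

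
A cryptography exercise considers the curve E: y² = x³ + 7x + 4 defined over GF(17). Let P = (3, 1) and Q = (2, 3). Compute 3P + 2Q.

First 3P:
Repeated addition: build up to 3P.
2P: tangent at (3, 1): λ = (3·3² + 7)/(2·1) ≡ 0/2. 2⁻¹ ≡ 9 (mod 17), so λ ≡ 0·9 ≡ 0.
  x = λ² - 3 - 3 = 0 - 6 ≡ 11; y = λ·(3 - 11) - 1 ≡ 16. → (11, 16)
3P: (11, 16) + (3, 1). λ = (1 - 16)/(3 - 11) ≡ 2/9 mod 17. 9⁻¹ ≡ 2 (mod 17), so λ ≡ 4.
  x = λ² - 11 - 3 = 16 - 14 ≡ 2; y = λ·(11 - 2) - 16 ≡ 3. → (2, 3)
3P = (2, 3).
Next 2Q:
Repeated addition: build up to 2Q.
2Q: tangent at (2, 3): λ = (3·2² + 7)/(2·3) ≡ 2/6. 6⁻¹ ≡ 3 (mod 17), so λ ≡ 2·3 ≡ 6.
  x = λ² - 2 - 2 = 36 - 4 ≡ 15; y = λ·(2 - 15) - 3 ≡ 4. → (15, 4)
2Q = (15, 4).
Finally 3P + 2Q:
(2, 3) + (15, 4). λ = (4 - 3)/(15 - 2) ≡ 1/13 mod 17. 13⁻¹ ≡ 4 (mod 17), so λ ≡ 4.
  x = λ² - 2 - 15 = 16 - 17 ≡ 16; y = λ·(2 - 16) - 3 ≡ 9. → (16, 9)

(16, 9)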